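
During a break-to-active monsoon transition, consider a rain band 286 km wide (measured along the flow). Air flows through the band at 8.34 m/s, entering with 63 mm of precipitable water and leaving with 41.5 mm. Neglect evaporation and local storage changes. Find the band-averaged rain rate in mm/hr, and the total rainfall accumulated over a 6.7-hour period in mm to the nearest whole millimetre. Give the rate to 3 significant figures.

R ≈ 2.26 mm/hr; total ≈ 15 mm

Column moisture flux per unit crosswind length is F = V × PW.
Inflow: F_in = 8.34 × 63 = 525.42 mm·m/s
Outflow: F_out = 8.34 × 41.5 = 346.11 mm·m/s
Steady-state rate R = (F_in − F_out)/L = (525.42 − 346.11) / 286000 m = 6.270e-04 mm/s.
R = 6.270e-04 × 3600 = 2.26 mm/hr.
Over 6.7 h: total = 2.26 × 6.7 = 15.142 ≈ 15 mm.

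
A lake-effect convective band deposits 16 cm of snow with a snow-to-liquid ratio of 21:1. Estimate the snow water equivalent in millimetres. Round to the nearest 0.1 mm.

SWE ≈ 7.6 mm

SWE = snow depth / ratio = 16 cm / 21 = 0.762 cm = 7.6 mm.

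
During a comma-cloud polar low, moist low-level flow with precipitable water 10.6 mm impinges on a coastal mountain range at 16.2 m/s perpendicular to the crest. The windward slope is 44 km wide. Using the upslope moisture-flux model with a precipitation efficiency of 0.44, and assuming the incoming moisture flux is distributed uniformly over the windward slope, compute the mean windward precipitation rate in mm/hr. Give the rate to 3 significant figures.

Incoming column moisture flux per unit ridge length: F = V × PW = 16.2 × 10.6 = 171.72 mm·m/s.
Spread over the 44 km slope with efficiency ε = 0.44: R = ε·F/W = 0.44 × 171.72 / 44000 m = 1.717e-03 mm/s.
R = 1.717e-03 × 3600 = 6.18 mm/hr.

R ≈ 6.18 mm/hr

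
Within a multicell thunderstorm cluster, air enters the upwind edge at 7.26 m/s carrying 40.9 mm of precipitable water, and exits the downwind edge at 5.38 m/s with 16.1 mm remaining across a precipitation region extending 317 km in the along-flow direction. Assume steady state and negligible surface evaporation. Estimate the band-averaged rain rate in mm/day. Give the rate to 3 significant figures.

Column moisture flux per unit crosswind length is F = V × PW.
Inflow: F_in = 7.26 × 40.9 = 296.934 mm·m/s
Outflow: F_out = 5.38 × 16.1 = 86.618 mm·m/s
Steady-state rate R = (F_in − F_out)/L = (296.934 − 86.618) / 317000 m = 6.635e-04 mm/s.
R = 6.635e-04 × 3600 × 24 = 57.3 mm/day.

R ≈ 57.3 mm/day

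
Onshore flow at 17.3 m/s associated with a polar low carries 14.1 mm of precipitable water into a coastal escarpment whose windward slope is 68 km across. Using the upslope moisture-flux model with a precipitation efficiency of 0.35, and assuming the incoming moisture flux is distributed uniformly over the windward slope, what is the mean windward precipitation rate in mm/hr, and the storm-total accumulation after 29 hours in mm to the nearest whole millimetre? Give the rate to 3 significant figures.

R ≈ 4.52 mm/hr; total ≈ 131 mm

Incoming column moisture flux per unit ridge length: F = V × PW = 17.3 × 14.1 = 243.93 mm·m/s.
Spread over the 68 km slope with efficiency ε = 0.35: R = ε·F/W = 0.35 × 243.93 / 68000 m = 1.256e-03 mm/s.
R = 1.256e-03 × 3600 = 4.52 mm/hr.
Over 29 h: total = 4.52 × 29 = 131.08 ≈ 131 mm.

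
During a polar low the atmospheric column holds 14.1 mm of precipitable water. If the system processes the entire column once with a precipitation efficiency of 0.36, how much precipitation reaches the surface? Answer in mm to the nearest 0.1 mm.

precipitation ≈ 5.1 mm

Precipitation = ε × PW = 0.36 × 14.1 = 5.1 mm.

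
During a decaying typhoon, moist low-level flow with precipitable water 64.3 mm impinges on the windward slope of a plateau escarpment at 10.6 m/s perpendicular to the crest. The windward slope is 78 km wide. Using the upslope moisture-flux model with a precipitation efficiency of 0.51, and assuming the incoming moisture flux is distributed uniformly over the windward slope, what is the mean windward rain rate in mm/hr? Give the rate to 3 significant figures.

R ≈ 16.0 mm/hr

Incoming column moisture flux per unit ridge length: F = V × PW = 10.6 × 64.3 = 681.58 mm·m/s.
Spread over the 78 km slope with efficiency ε = 0.51: R = ε·F/W = 0.51 × 681.58 / 78000 m = 4.456e-03 mm/s.
R = 4.456e-03 × 3600 = 16.0 mm/hr.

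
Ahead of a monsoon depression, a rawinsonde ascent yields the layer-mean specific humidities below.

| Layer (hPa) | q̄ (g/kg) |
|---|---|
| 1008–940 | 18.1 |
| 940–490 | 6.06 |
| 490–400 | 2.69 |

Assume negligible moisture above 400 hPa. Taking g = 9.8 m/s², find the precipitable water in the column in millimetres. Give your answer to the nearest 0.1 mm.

Precipitable water is the column-integrated vapour mass per unit area: PW = (1/g) Σ q̄ Δp, with q in kg/kg and Δp in Pa (1 kg/m² of water = 1 mm).
Layer 1008–940 hPa: Δp = 68 hPa = 6800 Pa, q̄ = 0.0181 kg/kg → 0.0181 × 6800 / 9.8 = 12.56 mm
Layer 940–490 hPa: Δp = 450 hPa = 45000 Pa, q̄ = 0.00606 kg/kg → 0.00606 × 45000 / 9.8 = 27.83 mm
Layer 490–400 hPa: Δp = 90 hPa = 9000 Pa, q̄ = 0.00269 kg/kg → 0.00269 × 9000 / 9.8 = 2.47 mm
PW = 12.56 + 27.83 + 2.47 = 42.86 ≈ 42.9 mm.

PW ≈ 42.9 mm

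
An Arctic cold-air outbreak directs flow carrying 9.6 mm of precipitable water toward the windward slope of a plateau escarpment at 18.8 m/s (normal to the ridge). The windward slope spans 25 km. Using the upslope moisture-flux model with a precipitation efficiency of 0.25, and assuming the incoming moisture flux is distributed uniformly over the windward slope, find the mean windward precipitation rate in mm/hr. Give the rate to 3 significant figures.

Incoming column moisture flux per unit ridge length: F = V × PW = 18.8 × 9.6 = 180.48 mm·m/s.
Spread over the 25 km slope with efficiency ε = 0.25: R = ε·F/W = 0.25 × 180.48 / 25000 m = 1.805e-03 mm/s.
R = 1.805e-03 × 3600 = 6.50 mm/hr.

R ≈ 6.50 mm/hr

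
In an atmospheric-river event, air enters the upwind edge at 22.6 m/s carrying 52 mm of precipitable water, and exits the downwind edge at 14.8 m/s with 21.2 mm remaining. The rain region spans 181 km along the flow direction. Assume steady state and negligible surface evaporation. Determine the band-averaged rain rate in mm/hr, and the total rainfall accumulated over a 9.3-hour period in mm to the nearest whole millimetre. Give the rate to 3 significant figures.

R ≈ 17.1 mm/hr; total ≈ 159 mm

Column moisture flux per unit crosswind length is F = V × PW.
Inflow: F_in = 22.6 × 52 = 1175.2 mm·m/s
Outflow: F_out = 14.8 × 21.2 = 313.76 mm·m/s
Steady-state rate R = (F_in − F_out)/L = (1175.2 − 313.76) / 181000 m = 4.759e-03 mm/s.
R = 4.759e-03 × 3600 = 17.1 mm/hr.
Over 9.3 h: total = 17.1 × 9.3 = 159.03 ≈ 159 mm.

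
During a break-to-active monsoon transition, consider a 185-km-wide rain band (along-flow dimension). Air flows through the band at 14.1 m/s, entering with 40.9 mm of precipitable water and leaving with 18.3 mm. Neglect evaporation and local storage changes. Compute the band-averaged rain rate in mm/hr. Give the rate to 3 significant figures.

R ≈ 6.20 mm/hr

Column moisture flux per unit crosswind length is F = V × PW.
Inflow: F_in = 14.1 × 40.9 = 576.69 mm·m/s
Outflow: F_out = 14.1 × 18.3 = 258.03 mm·m/s
Steady-state rate R = (F_in − F_out)/L = (576.69 − 258.03) / 185000 m = 1.722e-03 mm/s.
R = 1.722e-03 × 3600 = 6.20 mm/hr.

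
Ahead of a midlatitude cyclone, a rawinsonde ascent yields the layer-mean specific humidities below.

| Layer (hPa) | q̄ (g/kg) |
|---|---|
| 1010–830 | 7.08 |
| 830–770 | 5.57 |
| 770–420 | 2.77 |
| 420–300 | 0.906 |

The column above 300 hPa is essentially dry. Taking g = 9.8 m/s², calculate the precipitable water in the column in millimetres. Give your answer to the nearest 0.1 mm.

PW ≈ 27.4 mm

Precipitable water is the column-integrated vapour mass per unit area: PW = (1/g) Σ q̄ Δp, with q in kg/kg and Δp in Pa (1 kg/m² of water = 1 mm).
Layer 1010–830 hPa: Δp = 180 hPa = 18000 Pa, q̄ = 0.00708 kg/kg → 0.00708 × 18000 / 9.8 = 13.00 mm
Layer 830–770 hPa: Δp = 60 hPa = 6000 Pa, q̄ = 0.00557 kg/kg → 0.00557 × 6000 / 9.8 = 3.41 mm
Layer 770–420 hPa: Δp = 350 hPa = 35000 Pa, q̄ = 0.00277 kg/kg → 0.00277 × 35000 / 9.8 = 9.89 mm
Layer 420–300 hPa: Δp = 120 hPa = 12000 Pa, q̄ = 0.000906 kg/kg → 0.000906 × 12000 / 9.8 = 1.11 mm
PW = 13.00 + 3.41 + 9.89 + 1.11 = 27.41 ≈ 27.4 mm.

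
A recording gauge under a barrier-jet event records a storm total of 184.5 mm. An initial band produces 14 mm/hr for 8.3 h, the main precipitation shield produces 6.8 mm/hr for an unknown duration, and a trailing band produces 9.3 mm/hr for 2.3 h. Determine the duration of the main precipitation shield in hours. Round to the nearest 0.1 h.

duration ≈ 6.9 h

Known phases: 14 × 8.3 + 9.3 × 2.3 = 116.2 + 21.39 = 137.59 mm.
Remaining depth = 184.5 − 137.59 = 46.91 mm.
Duration = 46.91 / 6.8 = 6.9 h.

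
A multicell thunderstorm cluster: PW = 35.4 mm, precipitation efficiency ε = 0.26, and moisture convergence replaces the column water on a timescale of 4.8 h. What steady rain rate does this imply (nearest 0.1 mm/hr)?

Each overturning extracts ε × PW = 0.26 × 35.4 = 9.204 mm.
Rate = ε·PW / τ = 9.204 / 4.8 h = 1.9 mm/hr.

R ≈ 1.9 mm/hr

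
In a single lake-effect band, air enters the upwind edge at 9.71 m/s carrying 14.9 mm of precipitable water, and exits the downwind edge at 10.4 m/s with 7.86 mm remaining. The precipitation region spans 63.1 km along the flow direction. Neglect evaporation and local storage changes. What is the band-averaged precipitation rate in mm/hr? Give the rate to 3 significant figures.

Column moisture flux per unit crosswind length is F = V × PW.
Inflow: F_in = 9.71 × 14.9 = 144.679 mm·m/s
Outflow: F_out = 10.4 × 7.86 = 81.744 mm·m/s
Steady-state rate R = (F_in − F_out)/L = (144.679 − 81.744) / 63100 m = 9.974e-04 mm/s.
R = 9.974e-04 × 3600 = 3.59 mm/hr.

R ≈ 3.59 mm/hr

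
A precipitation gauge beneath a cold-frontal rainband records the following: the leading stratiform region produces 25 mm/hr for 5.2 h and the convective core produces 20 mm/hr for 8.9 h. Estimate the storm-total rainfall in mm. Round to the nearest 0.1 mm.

Total = Σ Rᵢ Δtᵢ = 25 × 5.2 + 20 × 8.9
      = 130 + 178 = 308.0 mm.

total ≈ 308.0 mm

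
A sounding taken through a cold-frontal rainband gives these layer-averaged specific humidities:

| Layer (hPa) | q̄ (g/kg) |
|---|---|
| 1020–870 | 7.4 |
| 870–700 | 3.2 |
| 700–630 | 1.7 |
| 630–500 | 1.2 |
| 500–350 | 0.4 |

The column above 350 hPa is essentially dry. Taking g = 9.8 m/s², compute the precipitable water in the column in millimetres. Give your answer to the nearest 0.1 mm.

Precipitable water is the column-integrated vapour mass per unit area: PW = (1/g) Σ q̄ Δp, with q in kg/kg and Δp in Pa (1 kg/m² of water = 1 mm).
Layer 1020–870 hPa: Δp = 150 hPa = 15000 Pa, q̄ = 0.0074 kg/kg → 0.0074 × 15000 / 9.8 = 11.33 mm
Layer 870–700 hPa: Δp = 170 hPa = 17000 Pa, q̄ = 0.0032 kg/kg → 0.0032 × 17000 / 9.8 = 5.55 mm
Layer 700–630 hPa: Δp = 70 hPa = 7000 Pa, q̄ = 0.0017 kg/kg → 0.0017 × 7000 / 9.8 = 1.21 mm
Layer 630–500 hPa: Δp = 130 hPa = 13000 Pa, q̄ = 0.0012 kg/kg → 0.0012 × 13000 / 9.8 = 1.59 mm
Layer 500–350 hPa: Δp = 150 hPa = 15000 Pa, q̄ = 0.0004 kg/kg → 0.0004 × 15000 / 9.8 = 0.61 mm
PW = 11.33 + 5.55 + 1.21 + 1.59 + 0.61 = 20.29 ≈ 20.3 mm.

PW ≈ 20.3 mm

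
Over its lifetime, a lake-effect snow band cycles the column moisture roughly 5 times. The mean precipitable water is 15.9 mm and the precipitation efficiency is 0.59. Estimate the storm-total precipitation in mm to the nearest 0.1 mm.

precipitation ≈ 46.9 mm

Each cycle deposits ε × PW = 0.59 × 15.9 = 9.381 mm.
Over 5 cycles: 5 × 9.381 = 46.9 mm.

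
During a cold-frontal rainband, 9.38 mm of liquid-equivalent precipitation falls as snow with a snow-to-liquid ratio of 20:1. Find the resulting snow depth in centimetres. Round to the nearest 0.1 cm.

snow depth ≈ 18.8 cm

Snow depth = liquid × ratio = 9.38 mm × 20 = 187.6 mm = 18.8 cm.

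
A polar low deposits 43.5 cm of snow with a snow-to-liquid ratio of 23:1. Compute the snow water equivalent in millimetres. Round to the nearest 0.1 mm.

SWE = snow depth / ratio = 43.5 cm / 23 = 1.891 cm = 18.9 mm.

SWE ≈ 18.9 mm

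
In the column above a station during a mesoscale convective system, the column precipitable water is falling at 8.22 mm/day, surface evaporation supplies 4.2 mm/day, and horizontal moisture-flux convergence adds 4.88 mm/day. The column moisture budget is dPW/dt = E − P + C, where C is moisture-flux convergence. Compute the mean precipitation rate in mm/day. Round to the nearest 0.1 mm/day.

P ≈ 17.3 mm/day

dPW/dt = -8.22 mm/day.
P = E + C − dPW/dt = 4.2 + (4.88) − (-8.22) = 17.3 mm/day.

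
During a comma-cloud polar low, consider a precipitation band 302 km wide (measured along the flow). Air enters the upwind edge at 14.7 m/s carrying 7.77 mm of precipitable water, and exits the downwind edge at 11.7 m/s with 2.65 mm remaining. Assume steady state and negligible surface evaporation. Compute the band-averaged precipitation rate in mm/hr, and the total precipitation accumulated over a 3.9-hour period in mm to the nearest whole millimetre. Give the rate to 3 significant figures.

R ≈ 0.992 mm/hr; total ≈ 4 mm

Column moisture flux per unit crosswind length is F = V × PW.
Inflow: F_in = 14.7 × 7.77 = 114.219 mm·m/s
Outflow: F_out = 11.7 × 2.65 = 31.005 mm·m/s
Steady-state rate R = (F_in − F_out)/L = (114.219 − 31.005) / 302000 m = 2.755e-04 mm/s.
R = 2.755e-04 × 3600 = 0.992 mm/hr.
Over 3.9 h: total = 0.992 × 3.9 = 3.8688 ≈ 4 mm.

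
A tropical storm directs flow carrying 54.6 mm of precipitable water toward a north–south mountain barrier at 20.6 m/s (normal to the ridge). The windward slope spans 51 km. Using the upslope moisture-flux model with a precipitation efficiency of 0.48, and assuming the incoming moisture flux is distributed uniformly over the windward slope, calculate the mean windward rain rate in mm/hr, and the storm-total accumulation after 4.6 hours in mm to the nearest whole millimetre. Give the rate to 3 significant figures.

Incoming column moisture flux per unit ridge length: F = V × PW = 20.6 × 54.6 = 1124.76 mm·m/s.
Spread over the 51 km slope with efficiency ε = 0.48: R = ε·F/W = 0.48 × 1124.76 / 51000 m = 1.059e-02 mm/s.
R = 1.059e-02 × 3600 = 38.1 mm/hr.
Over 4.6 h: total = 38.1 × 4.6 = 175.26 ≈ 175 mm.

R ≈ 38.1 mm/hr; total ≈ 175 mm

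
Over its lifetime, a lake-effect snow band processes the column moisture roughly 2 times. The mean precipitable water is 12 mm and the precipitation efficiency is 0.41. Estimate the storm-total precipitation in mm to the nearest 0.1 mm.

Each cycle deposits ε × PW = 0.41 × 12 = 4.92 mm.
Over 2 cycles: 2 × 4.92 = 9.8 mm.

precipitation ≈ 9.8 mm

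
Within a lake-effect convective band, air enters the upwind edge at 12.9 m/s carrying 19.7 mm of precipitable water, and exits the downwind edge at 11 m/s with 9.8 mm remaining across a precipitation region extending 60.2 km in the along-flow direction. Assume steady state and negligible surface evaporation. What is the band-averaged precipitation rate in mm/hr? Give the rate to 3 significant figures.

Column moisture flux per unit crosswind length is F = V × PW.
Inflow: F_in = 12.9 × 19.7 = 254.13 mm·m/s
Outflow: F_out = 11 × 9.8 = 107.8 mm·m/s
Steady-state rate R = (F_in − F_out)/L = (254.13 − 107.8) / 60200 m = 2.431e-03 mm/s.
R = 2.431e-03 × 3600 = 8.75 mm/hr.

R ≈ 8.75 mm/hr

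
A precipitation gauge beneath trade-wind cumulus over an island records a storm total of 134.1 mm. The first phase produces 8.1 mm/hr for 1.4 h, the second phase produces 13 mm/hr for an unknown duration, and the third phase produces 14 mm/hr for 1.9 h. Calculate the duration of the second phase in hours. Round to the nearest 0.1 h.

Known phases: 8.1 × 1.4 + 14 × 1.9 = 11.34 + 26.6 = 37.94 mm.
Remaining depth = 134.1 − 37.94 = 96.16 mm.
Duration = 96.16 / 13 = 7.4 h.

duration ≈ 7.4 h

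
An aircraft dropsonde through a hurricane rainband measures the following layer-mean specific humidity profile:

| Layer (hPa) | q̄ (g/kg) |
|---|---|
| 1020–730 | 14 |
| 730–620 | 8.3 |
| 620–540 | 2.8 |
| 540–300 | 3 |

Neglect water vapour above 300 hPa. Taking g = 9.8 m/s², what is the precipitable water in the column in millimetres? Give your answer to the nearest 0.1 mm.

Precipitable water is the column-integrated vapour mass per unit area: PW = (1/g) Σ q̄ Δp, with q in kg/kg and Δp in Pa (1 kg/m² of water = 1 mm).
Layer 1020–730 hPa: Δp = 290 hPa = 29000 Pa, q̄ = 0.014 kg/kg → 0.014 × 29000 / 9.8 = 41.43 mm
Layer 730–620 hPa: Δp = 110 hPa = 11000 Pa, q̄ = 0.0083 kg/kg → 0.0083 × 11000 / 9.8 = 9.32 mm
Layer 620–540 hPa: Δp = 80 hPa = 8000 Pa, q̄ = 0.0028 kg/kg → 0.0028 × 8000 / 9.8 = 2.29 mm
Layer 540–300 hPa: Δp = 240 hPa = 24000 Pa, q̄ = 0.003 kg/kg → 0.003 × 24000 / 9.8 = 7.35 mm
PW = 41.43 + 9.32 + 2.29 + 7.35 = 60.39 ≈ 60.4 mm.

PW ≈ 60.4 mm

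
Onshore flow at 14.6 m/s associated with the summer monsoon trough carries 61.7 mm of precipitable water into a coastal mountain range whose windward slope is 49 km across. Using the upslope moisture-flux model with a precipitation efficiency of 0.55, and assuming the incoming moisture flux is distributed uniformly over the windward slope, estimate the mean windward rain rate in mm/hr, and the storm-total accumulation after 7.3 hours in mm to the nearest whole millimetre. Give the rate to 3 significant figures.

Incoming column moisture flux per unit ridge length: F = V × PW = 14.6 × 61.7 = 900.82 mm·m/s.
Spread over the 49 km slope with efficiency ε = 0.55: R = ε·F/W = 0.55 × 900.82 / 49000 m = 1.011e-02 mm/s.
R = 1.011e-02 × 3600 = 36.4 mm/hr.
Over 7.3 h: total = 36.4 × 7.3 = 265.72 ≈ 266 mm.

R ≈ 36.4 mm/hr; total ≈ 266 mm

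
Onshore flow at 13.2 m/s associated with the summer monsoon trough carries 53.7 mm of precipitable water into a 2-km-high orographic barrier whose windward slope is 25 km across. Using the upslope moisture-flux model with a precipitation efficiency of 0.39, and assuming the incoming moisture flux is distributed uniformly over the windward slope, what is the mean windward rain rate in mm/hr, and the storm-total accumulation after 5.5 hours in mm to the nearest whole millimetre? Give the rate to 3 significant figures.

Incoming column moisture flux per unit ridge length: F = V × PW = 13.2 × 53.7 = 708.84 mm·m/s.
Spread over the 25 km slope with efficiency ε = 0.39: R = ε·F/W = 0.39 × 708.84 / 25000 m = 1.106e-02 mm/s.
R = 1.106e-02 × 3600 = 39.8 mm/hr.
Over 5.5 h: total = 39.8 × 5.5 = 218.9 ≈ 219 mm.

R ≈ 39.8 mm/hr; total ≈ 219 mm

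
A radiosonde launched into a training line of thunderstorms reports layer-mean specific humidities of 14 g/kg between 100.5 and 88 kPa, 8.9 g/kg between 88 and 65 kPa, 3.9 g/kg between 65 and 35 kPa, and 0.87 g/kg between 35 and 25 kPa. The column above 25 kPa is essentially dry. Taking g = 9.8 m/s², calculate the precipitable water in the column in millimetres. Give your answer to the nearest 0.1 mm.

Precipitable water is the column-integrated vapour mass per unit area: PW = (1/g) Σ q̄ Δp, with q in kg/kg and Δp in Pa (1 kg/m² of water = 1 mm).
Layer 100.5–88 kPa: Δp = 125 hPa = 12500 Pa, q̄ = 0.014 kg/kg → 0.014 × 12500 / 9.8 = 17.86 mm
Layer 88–65 kPa: Δp = 230 hPa = 23000 Pa, q̄ = 0.0089 kg/kg → 0.0089 × 23000 / 9.8 = 20.89 mm
Layer 65–35 kPa: Δp = 300 hPa = 30000 Pa, q̄ = 0.0039 kg/kg → 0.0039 × 30000 / 9.8 = 11.94 mm
Layer 35–25 kPa: Δp = 100 hPa = 10000 Pa, q̄ = 0.00087 kg/kg → 0.00087 × 10000 / 9.8 = 0.89 mm
PW = 17.86 + 20.89 + 11.94 + 0.89 = 51.58 ≈ 51.6 mm.

PW ≈ 51.6 mm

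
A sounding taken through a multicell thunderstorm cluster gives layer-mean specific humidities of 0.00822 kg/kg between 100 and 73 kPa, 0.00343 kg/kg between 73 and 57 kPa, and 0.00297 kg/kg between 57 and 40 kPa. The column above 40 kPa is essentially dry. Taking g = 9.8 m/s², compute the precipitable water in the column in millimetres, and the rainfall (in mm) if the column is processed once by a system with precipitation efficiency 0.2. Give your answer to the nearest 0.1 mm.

Precipitable water is the column-integrated vapour mass per unit area: PW = (1/g) Σ q̄ Δp, with q in kg/kg and Δp in Pa (1 kg/m² of water = 1 mm).
Layer 100–73 kPa: Δp = 270 hPa = 27000 Pa, q̄ = 0.00822 kg/kg → 0.00822 × 27000 / 9.8 = 22.65 mm
Layer 73–57 kPa: Δp = 160 hPa = 16000 Pa, q̄ = 0.00343 kg/kg → 0.00343 × 16000 / 9.8 = 5.60 mm
Layer 57–40 kPa: Δp = 170 hPa = 17000 Pa, q̄ = 0.00297 kg/kg → 0.00297 × 17000 / 9.8 = 5.15 mm
PW = 22.65 + 5.60 + 5.15 = 33.40 ≈ 33.4 mm.
Rainfall = ε × PW = 0.2 × 33.4 = 6.7 mm.

PW ≈ 33.4 mm; rainfall ≈ 6.7 mm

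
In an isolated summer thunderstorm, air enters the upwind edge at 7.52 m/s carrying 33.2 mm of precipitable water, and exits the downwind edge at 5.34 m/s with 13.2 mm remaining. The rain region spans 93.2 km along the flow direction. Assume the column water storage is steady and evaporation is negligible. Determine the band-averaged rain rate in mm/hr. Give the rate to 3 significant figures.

Column moisture flux per unit crosswind length is F = V × PW.
Inflow: F_in = 7.52 × 33.2 = 249.664 mm·m/s
Outflow: F_out = 5.34 × 13.2 = 70.488 mm·m/s
Steady-state rate R = (F_in − F_out)/L = (249.664 − 70.488) / 93200 m = 1.922e-03 mm/s.
R = 1.922e-03 × 3600 = 6.92 mm/hr.

R ≈ 6.92 mm/hr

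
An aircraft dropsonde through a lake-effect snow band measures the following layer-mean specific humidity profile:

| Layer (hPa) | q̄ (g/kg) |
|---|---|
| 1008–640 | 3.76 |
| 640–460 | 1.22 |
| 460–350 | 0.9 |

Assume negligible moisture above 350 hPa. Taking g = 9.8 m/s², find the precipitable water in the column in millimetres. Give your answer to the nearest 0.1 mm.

PW ≈ 17.4 mm

Precipitable water is the column-integrated vapour mass per unit area: PW = (1/g) Σ q̄ Δp, with q in kg/kg and Δp in Pa (1 kg/m² of water = 1 mm).
Layer 1008–640 hPa: Δp = 368 hPa = 36800 Pa, q̄ = 0.00376 kg/kg → 0.00376 × 36800 / 9.8 = 14.12 mm
Layer 640–460 hPa: Δp = 180 hPa = 18000 Pa, q̄ = 0.00122 kg/kg → 0.00122 × 18000 / 9.8 = 2.24 mm
Layer 460–350 hPa: Δp = 110 hPa = 11000 Pa, q̄ = 0.0009 kg/kg → 0.0009 × 11000 / 9.8 = 1.01 mm
PW = 14.12 + 2.24 + 1.01 = 17.37 ≈ 17.4 mm.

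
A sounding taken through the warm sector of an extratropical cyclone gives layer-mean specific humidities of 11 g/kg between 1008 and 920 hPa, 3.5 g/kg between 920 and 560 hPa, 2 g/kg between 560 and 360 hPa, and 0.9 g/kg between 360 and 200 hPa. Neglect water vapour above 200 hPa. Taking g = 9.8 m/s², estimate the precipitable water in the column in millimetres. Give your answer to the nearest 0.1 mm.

Precipitable water is the column-integrated vapour mass per unit area: PW = (1/g) Σ q̄ Δp, with q in kg/kg and Δp in Pa (1 kg/m² of water = 1 mm).
Layer 1008–920 hPa: Δp = 88 hPa = 8800 Pa, q̄ = 0.011 kg/kg → 0.011 × 8800 / 9.8 = 9.88 mm
Layer 920–560 hPa: Δp = 360 hPa = 36000 Pa, q̄ = 0.0035 kg/kg → 0.0035 × 36000 / 9.8 = 12.86 mm
Layer 560–360 hPa: Δp = 200 hPa = 20000 Pa, q̄ = 0.002 kg/kg → 0.002 × 20000 / 9.8 = 4.08 mm
Layer 360–200 hPa: Δp = 160 hPa = 16000 Pa, q̄ = 0.0009 kg/kg → 0.0009 × 16000 / 9.8 = 1.47 mm
PW = 9.88 + 12.86 + 4.08 + 1.47 = 28.29 ≈ 28.3 mm.

PW ≈ 28.3 mm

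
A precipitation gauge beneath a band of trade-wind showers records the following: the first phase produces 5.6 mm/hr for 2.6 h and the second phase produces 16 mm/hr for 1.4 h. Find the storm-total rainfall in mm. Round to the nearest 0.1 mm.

total ≈ 37.0 mm

Total = Σ Rᵢ Δtᵢ = 5.6 × 2.6 + 16 × 1.4
      = 14.56 + 22.4 = 37.0 mm.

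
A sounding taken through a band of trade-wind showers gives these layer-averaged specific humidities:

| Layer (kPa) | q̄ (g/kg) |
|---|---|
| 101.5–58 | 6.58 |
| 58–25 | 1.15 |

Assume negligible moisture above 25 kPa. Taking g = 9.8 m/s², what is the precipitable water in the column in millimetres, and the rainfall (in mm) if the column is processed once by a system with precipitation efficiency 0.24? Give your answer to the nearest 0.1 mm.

Precipitable water is the column-integrated vapour mass per unit area: PW = (1/g) Σ q̄ Δp, with q in kg/kg and Δp in Pa (1 kg/m² of water = 1 mm).
Layer 101.5–58 kPa: Δp = 435 hPa = 43500 Pa, q̄ = 0.00658 kg/kg → 0.00658 × 43500 / 9.8 = 29.21 mm
Layer 58–25 kPa: Δp = 330 hPa = 33000 Pa, q̄ = 0.00115 kg/kg → 0.00115 × 33000 / 9.8 = 3.87 mm
PW = 29.21 + 3.87 = 33.08 ≈ 33.1 mm.
Rainfall = ε × PW = 0.24 × 33.1 = 7.9 mm.

PW ≈ 33.1 mm; rainfall ≈ 7.9 mm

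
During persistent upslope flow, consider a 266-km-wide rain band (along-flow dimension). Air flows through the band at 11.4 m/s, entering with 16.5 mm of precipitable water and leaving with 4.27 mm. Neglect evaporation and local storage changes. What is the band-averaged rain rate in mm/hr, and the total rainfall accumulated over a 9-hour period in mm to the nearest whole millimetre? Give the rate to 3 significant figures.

R ≈ 1.89 mm/hr; total ≈ 17 mm

Column moisture flux per unit crosswind length is F = V × PW.
Inflow: F_in = 11.4 × 16.5 = 188.1 mm·m/s
Outflow: F_out = 11.4 × 4.27 = 48.678 mm·m/s
Steady-state rate R = (F_in − F_out)/L = (188.1 − 48.678) / 266000 m = 5.241e-04 mm/s.
R = 5.241e-04 × 3600 = 1.89 mm/hr.
Over 9 h: total = 1.89 × 9 = 17.01 ≈ 17 mm.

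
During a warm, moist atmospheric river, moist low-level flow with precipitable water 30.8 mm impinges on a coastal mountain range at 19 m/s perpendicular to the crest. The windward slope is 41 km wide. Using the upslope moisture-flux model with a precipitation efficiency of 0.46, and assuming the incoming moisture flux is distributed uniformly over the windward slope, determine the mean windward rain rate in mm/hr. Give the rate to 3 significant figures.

R ≈ 23.6 mm/hr

Incoming column moisture flux per unit ridge length: F = V × PW = 19 × 30.8 = 585.2 mm·m/s.
Spread over the 41 km slope with efficiency ε = 0.46: R = ε·F/W = 0.46 × 585.2 / 41000 m = 6.566e-03 mm/s.
R = 6.566e-03 × 3600 = 23.6 mm/hr.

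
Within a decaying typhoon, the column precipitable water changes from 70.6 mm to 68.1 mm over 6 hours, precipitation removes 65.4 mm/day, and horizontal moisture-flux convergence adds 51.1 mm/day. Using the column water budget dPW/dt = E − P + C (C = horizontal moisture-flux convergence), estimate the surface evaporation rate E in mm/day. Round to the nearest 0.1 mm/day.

E ≈ 4.3 mm/day

dPW/dt = (68.1 − 70.6) mm / (6/24 day) = -10.000 mm/day.
E = dPW/dt + P − C = (-10.000) + 65.4 − (51.1) = 4.3 mm/day.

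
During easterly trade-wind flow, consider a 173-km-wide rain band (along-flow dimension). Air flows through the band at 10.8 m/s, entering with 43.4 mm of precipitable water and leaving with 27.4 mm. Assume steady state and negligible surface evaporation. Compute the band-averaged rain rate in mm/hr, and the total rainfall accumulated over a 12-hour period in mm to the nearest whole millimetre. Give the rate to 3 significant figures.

R ≈ 3.60 mm/hr; total ≈ 43 mm

Column moisture flux per unit crosswind length is F = V × PW.
Inflow: F_in = 10.8 × 43.4 = 468.72 mm·m/s
Outflow: F_out = 10.8 × 27.4 = 295.92 mm·m/s
Steady-state rate R = (F_in − F_out)/L = (468.72 − 295.92) / 173000 m = 9.988e-04 mm/s.
R = 9.988e-04 × 3600 = 3.60 mm/hr.
Over 12 h: total = 3.60 × 12 = 43.2 ≈ 43 mm.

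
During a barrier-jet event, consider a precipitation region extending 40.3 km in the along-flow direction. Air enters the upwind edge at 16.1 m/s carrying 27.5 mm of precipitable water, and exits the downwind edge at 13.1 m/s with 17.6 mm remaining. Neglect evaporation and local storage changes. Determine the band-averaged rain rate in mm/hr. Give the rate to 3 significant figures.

Column moisture flux per unit crosswind length is F = V × PW.
Inflow: F_in = 16.1 × 27.5 = 442.75 mm·m/s
Outflow: F_out = 13.1 × 17.6 = 230.56 mm·m/s
Steady-state rate R = (F_in − F_out)/L = (442.75 − 230.56) / 40300 m = 5.265e-03 mm/s.
R = 5.265e-03 × 3600 = 19.0 mm/hr.

R ≈ 19.0 mm/hr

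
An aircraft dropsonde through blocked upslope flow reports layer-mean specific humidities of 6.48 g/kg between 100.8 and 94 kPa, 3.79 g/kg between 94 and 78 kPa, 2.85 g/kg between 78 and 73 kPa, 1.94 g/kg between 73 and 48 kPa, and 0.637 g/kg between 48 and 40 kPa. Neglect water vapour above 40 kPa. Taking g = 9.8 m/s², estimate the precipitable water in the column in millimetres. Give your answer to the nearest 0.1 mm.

Precipitable water is the column-integrated vapour mass per unit area: PW = (1/g) Σ q̄ Δp, with q in kg/kg and Δp in Pa (1 kg/m² of water = 1 mm).
Layer 100.8–94 kPa: Δp = 68 hPa = 6800 Pa, q̄ = 0.00648 kg/kg → 0.00648 × 6800 / 9.8 = 4.50 mm
Layer 94–78 kPa: Δp = 160 hPa = 16000 Pa, q̄ = 0.00379 kg/kg → 0.00379 × 16000 / 9.8 = 6.19 mm
Layer 78–73 kPa: Δp = 50 hPa = 5000 Pa, q̄ = 0.00285 kg/kg → 0.00285 × 5000 / 9.8 = 1.45 mm
Layer 73–48 kPa: Δp = 250 hPa = 25000 Pa, q̄ = 0.00194 kg/kg → 0.00194 × 25000 / 9.8 = 4.95 mm
Layer 48–40 kPa: Δp = 80 hPa = 8000 Pa, q̄ = 0.000637 kg/kg → 0.000637 × 8000 / 9.8 = 0.52 mm
PW = 4.50 + 6.19 + 1.45 + 4.95 + 0.52 = 17.61 ≈ 17.6 mm.

PW ≈ 17.6 mm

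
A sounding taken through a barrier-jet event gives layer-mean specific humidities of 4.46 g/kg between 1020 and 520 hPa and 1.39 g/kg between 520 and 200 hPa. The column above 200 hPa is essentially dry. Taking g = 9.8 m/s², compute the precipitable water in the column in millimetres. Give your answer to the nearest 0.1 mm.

Precipitable water is the column-integrated vapour mass per unit area: PW = (1/g) Σ q̄ Δp, with q in kg/kg and Δp in Pa (1 kg/m² of water = 1 mm).
Layer 1020–520 hPa: Δp = 500 hPa = 50000 Pa, q̄ = 0.00446 kg/kg → 0.00446 × 50000 / 9.8 = 22.76 mm
Layer 520–200 hPa: Δp = 320 hPa = 32000 Pa, q̄ = 0.00139 kg/kg → 0.00139 × 32000 / 9.8 = 4.54 mm
PW = 22.76 + 4.54 = 27.30 ≈ 27.3 mm.

PW ≈ 27.3 mm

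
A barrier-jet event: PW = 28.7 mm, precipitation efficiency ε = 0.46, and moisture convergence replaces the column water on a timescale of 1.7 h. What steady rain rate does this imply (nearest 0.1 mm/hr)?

R ≈ 7.8 mm/hr

Each overturning extracts ε × PW = 0.46 × 28.7 = 13.202 mm.
Rate = ε·PW / τ = 13.202 / 1.7 h = 7.8 mm/hr.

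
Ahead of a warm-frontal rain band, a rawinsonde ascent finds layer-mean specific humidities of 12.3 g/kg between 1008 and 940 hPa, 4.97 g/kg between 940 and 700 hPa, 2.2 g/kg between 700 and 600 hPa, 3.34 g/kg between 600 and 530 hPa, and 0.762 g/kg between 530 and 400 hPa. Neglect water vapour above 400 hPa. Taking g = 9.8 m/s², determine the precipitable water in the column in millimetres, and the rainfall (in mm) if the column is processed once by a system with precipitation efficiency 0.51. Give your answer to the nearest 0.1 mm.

Precipitable water is the column-integrated vapour mass per unit area: PW = (1/g) Σ q̄ Δp, with q in kg/kg and Δp in Pa (1 kg/m² of water = 1 mm).
Layer 1008–940 hPa: Δp = 68 hPa = 6800 Pa, q̄ = 0.0123 kg/kg → 0.0123 × 6800 / 9.8 = 8.53 mm
Layer 940–700 hPa: Δp = 240 hPa = 24000 Pa, q̄ = 0.00497 kg/kg → 0.00497 × 24000 / 9.8 = 12.17 mm
Layer 700–600 hPa: Δp = 100 hPa = 10000 Pa, q̄ = 0.0022 kg/kg → 0.0022 × 10000 / 9.8 = 2.24 mm
Layer 600–530 hPa: Δp = 70 hPa = 7000 Pa, q̄ = 0.00334 kg/kg → 0.00334 × 7000 / 9.8 = 2.39 mm
Layer 530–400 hPa: Δp = 130 hPa = 13000 Pa, q̄ = 0.000762 kg/kg → 0.000762 × 13000 / 9.8 = 1.01 mm
PW = 8.53 + 12.17 + 2.24 + 2.39 + 1.01 = 26.34 ≈ 26.3 mm.
Rainfall = ε × PW = 0.51 × 26.3 = 13.4 mm.

PW ≈ 26.3 mm; rainfall ≈ 13.4 mm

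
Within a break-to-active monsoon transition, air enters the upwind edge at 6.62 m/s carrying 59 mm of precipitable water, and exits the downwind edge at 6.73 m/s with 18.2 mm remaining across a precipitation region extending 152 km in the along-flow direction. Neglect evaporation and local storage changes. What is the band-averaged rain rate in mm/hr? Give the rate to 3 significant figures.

R ≈ 6.35 mm/hr

Column moisture flux per unit crosswind length is F = V × PW.
Inflow: F_in = 6.62 × 59 = 390.58 mm·m/s
Outflow: F_out = 6.73 × 18.2 = 122.486 mm·m/s
Steady-state rate R = (F_in − F_out)/L = (390.58 − 122.486) / 152000 m = 1.764e-03 mm/s.
R = 1.764e-03 × 3600 = 6.35 mm/hr.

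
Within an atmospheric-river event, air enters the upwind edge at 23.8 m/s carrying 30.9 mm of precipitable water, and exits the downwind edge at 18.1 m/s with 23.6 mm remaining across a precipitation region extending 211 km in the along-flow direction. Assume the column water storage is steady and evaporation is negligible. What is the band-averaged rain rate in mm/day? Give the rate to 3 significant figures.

Column moisture flux per unit crosswind length is F = V × PW.
Inflow: F_in = 23.8 × 30.9 = 735.42 mm·m/s
Outflow: F_out = 18.1 × 23.6 = 427.16 mm·m/s
Steady-state rate R = (F_in − F_out)/L = (735.42 − 427.16) / 211000 m = 1.461e-03 mm/s.
R = 1.461e-03 × 3600 × 24 = 126 mm/day.

R ≈ 126 mm/day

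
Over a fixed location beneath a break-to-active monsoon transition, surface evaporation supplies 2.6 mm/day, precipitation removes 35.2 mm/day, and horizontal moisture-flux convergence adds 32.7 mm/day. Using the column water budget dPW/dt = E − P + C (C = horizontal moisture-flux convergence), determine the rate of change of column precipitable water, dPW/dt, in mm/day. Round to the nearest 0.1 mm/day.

dPW/dt ≈ 0.1 mm/day

dPW/dt = E − P + C = 2.6 − 35.2 + (32.7) = 0.1 mm/day.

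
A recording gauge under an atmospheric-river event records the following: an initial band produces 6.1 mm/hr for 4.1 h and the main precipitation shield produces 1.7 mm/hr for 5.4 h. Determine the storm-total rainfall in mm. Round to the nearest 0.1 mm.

Total = Σ Rᵢ Δtᵢ = 6.1 × 4.1 + 1.7 × 5.4
      = 25.01 + 9.18 = 34.2 mm.

total ≈ 34.2 mm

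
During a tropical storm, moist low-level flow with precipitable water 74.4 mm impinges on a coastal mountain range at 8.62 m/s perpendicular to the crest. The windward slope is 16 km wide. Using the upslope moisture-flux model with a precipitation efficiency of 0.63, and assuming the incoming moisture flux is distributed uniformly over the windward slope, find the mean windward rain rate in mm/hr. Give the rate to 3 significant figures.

Incoming column moisture flux per unit ridge length: F = V × PW = 8.62 × 74.4 = 641.328 mm·m/s.
Spread over the 16 km slope with efficiency ε = 0.63: R = ε·F/W = 0.63 × 641.328 / 16000 m = 2.525e-02 mm/s.
R = 2.525e-02 × 3600 = 90.9 mm/hr.

R ≈ 90.9 mm/hr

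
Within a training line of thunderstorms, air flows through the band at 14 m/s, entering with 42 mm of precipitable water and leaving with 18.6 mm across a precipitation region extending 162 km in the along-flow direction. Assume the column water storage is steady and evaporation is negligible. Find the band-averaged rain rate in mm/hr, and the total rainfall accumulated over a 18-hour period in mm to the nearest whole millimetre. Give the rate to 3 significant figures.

R ≈ 7.28 mm/hr; total ≈ 131 mm

Column moisture flux per unit crosswind length is F = V × PW.
Inflow: F_in = 14 × 42 = 588 mm·m/s
Outflow: F_out = 14 × 18.6 = 260.4 mm·m/s
Steady-state rate R = (F_in − F_out)/L = (588 − 260.4) / 162000 m = 2.022e-03 mm/s.
R = 2.022e-03 × 3600 = 7.28 mm/hr.
Over 18 h: total = 7.28 × 18 = 131.04 ≈ 131 mm.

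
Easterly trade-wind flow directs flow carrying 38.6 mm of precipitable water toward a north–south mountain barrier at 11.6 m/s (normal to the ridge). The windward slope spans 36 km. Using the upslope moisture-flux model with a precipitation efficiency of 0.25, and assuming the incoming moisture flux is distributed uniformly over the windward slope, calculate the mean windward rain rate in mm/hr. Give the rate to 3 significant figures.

Incoming column moisture flux per unit ridge length: F = V × PW = 11.6 × 38.6 = 447.76 mm·m/s.
Spread over the 36 km slope with efficiency ε = 0.25: R = ε·F/W = 0.25 × 447.76 / 36000 m = 3.109e-03 mm/s.
R = 3.109e-03 × 3600 = 11.2 mm/hr.

R ≈ 11.2 mm/hr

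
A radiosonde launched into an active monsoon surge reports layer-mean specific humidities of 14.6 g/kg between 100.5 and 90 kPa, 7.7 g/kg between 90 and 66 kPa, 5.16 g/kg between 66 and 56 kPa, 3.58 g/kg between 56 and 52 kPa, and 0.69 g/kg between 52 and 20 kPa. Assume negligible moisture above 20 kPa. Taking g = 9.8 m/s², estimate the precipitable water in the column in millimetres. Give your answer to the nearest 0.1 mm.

PW ≈ 43.5 mm

Precipitable water is the column-integrated vapour mass per unit area: PW = (1/g) Σ q̄ Δp, with q in kg/kg and Δp in Pa (1 kg/m² of water = 1 mm).
Layer 100.5–90 kPa: Δp = 105 hPa = 10500 Pa, q̄ = 0.0146 kg/kg → 0.0146 × 10500 / 9.8 = 15.64 mm
Layer 90–66 kPa: Δp = 240 hPa = 24000 Pa, q̄ = 0.0077 kg/kg → 0.0077 × 24000 / 9.8 = 18.86 mm
Layer 66–56 kPa: Δp = 100 hPa = 10000 Pa, q̄ = 0.00516 kg/kg → 0.00516 × 10000 / 9.8 = 5.27 mm
Layer 56–52 kPa: Δp = 40 hPa = 4000 Pa, q̄ = 0.00358 kg/kg → 0.00358 × 4000 / 9.8 = 1.46 mm
Layer 52–20 kPa: Δp = 320 hPa = 32000 Pa, q̄ = 0.00069 kg/kg → 0.00069 × 32000 / 9.8 = 2.25 mm
PW = 15.64 + 18.86 + 5.27 + 1.46 + 2.25 = 43.48 ≈ 43.5 mm.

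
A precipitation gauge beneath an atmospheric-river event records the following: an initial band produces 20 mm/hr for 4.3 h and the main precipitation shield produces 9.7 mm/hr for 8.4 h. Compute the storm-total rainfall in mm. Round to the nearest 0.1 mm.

total ≈ 167.5 mm

Total = Σ Rᵢ Δtᵢ = 20 × 4.3 + 9.7 × 8.4
      = 86 + 81.48 = 167.5 mm.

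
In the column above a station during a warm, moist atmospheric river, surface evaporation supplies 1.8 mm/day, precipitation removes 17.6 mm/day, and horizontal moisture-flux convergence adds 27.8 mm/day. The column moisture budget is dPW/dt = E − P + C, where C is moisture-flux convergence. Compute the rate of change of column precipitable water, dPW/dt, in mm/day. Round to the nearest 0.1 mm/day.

dPW/dt ≈ 12.0 mm/day

dPW/dt = E − P + C = 1.8 − 17.6 + (27.8) = 12.0 mm/day.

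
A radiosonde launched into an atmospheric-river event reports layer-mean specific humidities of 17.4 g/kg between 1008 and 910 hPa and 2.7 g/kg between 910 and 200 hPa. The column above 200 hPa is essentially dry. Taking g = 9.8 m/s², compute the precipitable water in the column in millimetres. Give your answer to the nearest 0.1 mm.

Precipitable water is the column-integrated vapour mass per unit area: PW = (1/g) Σ q̄ Δp, with q in kg/kg and Δp in Pa (1 kg/m² of water = 1 mm).
Layer 1008–910 hPa: Δp = 98 hPa = 9800 Pa, q̄ = 0.0174 kg/kg → 0.0174 × 9800 / 9.8 = 17.40 mm
Layer 910–200 hPa: Δp = 710 hPa = 71000 Pa, q̄ = 0.0027 kg/kg → 0.0027 × 71000 / 9.8 = 19.56 mm
PW = 17.40 + 19.56 = 36.96 ≈ 37.0 mm.

PW ≈ 37.0 mm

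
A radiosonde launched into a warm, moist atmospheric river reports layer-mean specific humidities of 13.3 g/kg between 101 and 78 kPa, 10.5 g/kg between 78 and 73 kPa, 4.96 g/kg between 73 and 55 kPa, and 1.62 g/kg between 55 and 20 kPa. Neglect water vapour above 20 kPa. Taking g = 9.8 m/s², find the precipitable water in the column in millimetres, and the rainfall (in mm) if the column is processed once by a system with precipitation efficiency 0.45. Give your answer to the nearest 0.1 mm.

Precipitable water is the column-integrated vapour mass per unit area: PW = (1/g) Σ q̄ Δp, with q in kg/kg and Δp in Pa (1 kg/m² of water = 1 mm).
Layer 101–78 kPa: Δp = 230 hPa = 23000 Pa, q̄ = 0.0133 kg/kg → 0.0133 × 23000 / 9.8 = 31.21 mm
Layer 78–73 kPa: Δp = 50 hPa = 5000 Pa, q̄ = 0.0105 kg/kg → 0.0105 × 5000 / 9.8 = 5.36 mm
Layer 73–55 kPa: Δp = 180 hPa = 18000 Pa, q̄ = 0.00496 kg/kg → 0.00496 × 18000 / 9.8 = 9.11 mm
Layer 55–20 kPa: Δp = 350 hPa = 35000 Pa, q̄ = 0.00162 kg/kg → 0.00162 × 35000 / 9.8 = 5.79 mm
PW = 31.21 + 5.36 + 9.11 + 5.79 = 51.47 ≈ 51.5 mm.
Rainfall = ε × PW = 0.45 × 51.5 = 23.2 mm.

PW ≈ 51.5 mm; rainfall ≈ 23.2 mm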